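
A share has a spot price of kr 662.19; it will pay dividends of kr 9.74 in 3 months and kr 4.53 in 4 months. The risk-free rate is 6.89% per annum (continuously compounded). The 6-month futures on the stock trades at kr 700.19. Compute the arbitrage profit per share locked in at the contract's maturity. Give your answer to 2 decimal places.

kr 29.28 per share

PV(dividends) I = 9.74·e^(−0.0689·3/12) + 4.53·e^(−0.0689·4/12) = 14.0008
Fair futures F* = (S − I)·e^(rT) = (662.19 − 14.0008)·e^0.034450 = 648.1892 × 1.035050 = 670.9082
Market kr 700.19 > fair 670.9082: forward overpriced → cash-and-carry (borrow at r, buy the stock and collect the dividends, short the forward).
Profit at T = |F_mkt − F*| = |700.19 − 670.9082| = kr 29.28 per share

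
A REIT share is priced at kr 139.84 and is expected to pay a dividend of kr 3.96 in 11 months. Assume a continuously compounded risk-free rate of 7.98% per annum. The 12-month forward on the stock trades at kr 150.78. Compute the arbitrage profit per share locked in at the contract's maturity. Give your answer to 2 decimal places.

kr 3.31 per share

PV(dividends) I = 3.96·e^(−0.0798·11/12) = 3.6807
Fair forward F* = (S − I)·e^(rT) = (139.84 − 3.6807)·e^0.079800 = 136.1593 × 1.083070 = 147.4701
Market kr 150.78 > fair 147.4701: forward overpriced → cash-and-carry (borrow at r, buy the stock and collect the dividends, short the forward).
Profit at T = |F_mkt − F*| = |150.78 − 147.4701| = kr 3.31 per share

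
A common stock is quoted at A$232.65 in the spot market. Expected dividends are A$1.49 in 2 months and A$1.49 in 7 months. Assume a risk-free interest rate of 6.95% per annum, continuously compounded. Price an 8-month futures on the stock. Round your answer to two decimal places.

PV(dividends) I = 1.49·e^(−0.0695·2/12) + 1.49·e^(−0.0695·7/12)
I = 1.4728 + 1.4308 = 2.9036
F = (S − I)·e^(rT) = (232.65 − 2.9036) · e^(0.0695·8/12)
= 229.7464 · e^0.046333 = 229.7464 × 1.047423 = A$240.64

A$240.64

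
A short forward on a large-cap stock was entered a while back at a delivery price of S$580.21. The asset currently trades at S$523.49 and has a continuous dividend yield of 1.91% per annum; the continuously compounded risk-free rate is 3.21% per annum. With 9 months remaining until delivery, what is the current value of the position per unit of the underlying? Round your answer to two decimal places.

S$50.36

Current fair forward for the remaining 9 months: F = S·e^((r − q)·T), (r − q) = 0.0321 − 0.0191 = 0.0130
F = 523.49 · e^(0.0130 × 9/12) = 523.49 × 1.009798 = 528.6192
Value of long forward = (F − K)·e^(−rT) = (528.6192 − 580.21) · e^(−0.0321·9/12)
= -51.5908 × 0.976212 = -50.36
Short position value = −(long value) = S$50.36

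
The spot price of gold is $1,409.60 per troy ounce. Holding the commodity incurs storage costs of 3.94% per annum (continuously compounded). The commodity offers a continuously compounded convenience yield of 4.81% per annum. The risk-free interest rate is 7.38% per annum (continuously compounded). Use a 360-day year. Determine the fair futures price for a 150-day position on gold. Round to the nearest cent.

Net carry = r + u − y = 0.0738 + 0.0394 − 0.0481 = 0.0651
F = S·e^((r+u−y)T) = 1409.60 · e^(0.0651 × 150/360) = 1409.60 · e^0.02712500
= 1409.60 × 1.02749623 = $1,448.36 per troy ounce

$1,448.36 per troy ounce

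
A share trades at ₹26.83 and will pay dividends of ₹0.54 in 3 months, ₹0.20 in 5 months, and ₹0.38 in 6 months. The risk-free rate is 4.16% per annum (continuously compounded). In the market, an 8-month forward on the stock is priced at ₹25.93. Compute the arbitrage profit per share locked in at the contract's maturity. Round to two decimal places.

₹0.52 per share

PV(dividends) I = 0.54·e^(−0.0416·3/12) + 0.20·e^(−0.0416·5/12) + 0.38·e^(−0.0416·6/12) = 1.1032
Fair forward F* = (S − I)·e^(rT) = (26.83 − 1.1032)·e^0.027733 = 25.7268 × 1.028121 = 26.4503
Market ₹25.93 < fair 26.4503: forward underpriced → reverse cash-and-carry (short the stock, invest proceeds at r, pay the dividends, go long the forward).
Profit at T = |F_mkt − F*| = |25.93 − 26.4503| = ₹0.52 per share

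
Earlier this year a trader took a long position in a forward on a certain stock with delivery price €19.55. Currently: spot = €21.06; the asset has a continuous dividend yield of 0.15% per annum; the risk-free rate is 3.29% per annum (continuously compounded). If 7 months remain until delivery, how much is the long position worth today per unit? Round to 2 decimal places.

Current fair forward for the remaining 7 months: F = S·e^((r − q)·T), (r − q) = 0.0329 − 0.0015 = 0.0314
F = 21.06 · e^(0.0314 × 7/12) = 21.06 × 1.018485 = 21.4493
Value of long forward = (F − K)·e^(−rT) = (21.4493 − 19.55) · e^(−0.0329·7/12)
= 1.8993 × 0.980991 = 1.86

€1.86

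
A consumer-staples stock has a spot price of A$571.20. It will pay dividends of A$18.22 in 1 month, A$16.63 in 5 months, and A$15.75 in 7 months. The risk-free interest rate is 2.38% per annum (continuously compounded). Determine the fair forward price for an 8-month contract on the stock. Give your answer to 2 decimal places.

PV(dividends) I = 18.22·e^(−0.0238·1/12) + 16.63·e^(−0.0238·5/12) + 15.75·e^(−0.0238·7/12)
I = 18.1839 + 16.4659 + 15.5328 = 50.1826
F = (S − I)·e^(rT) = (571.20 − 50.1826) · e^(0.0238·8/12)
= 521.0174 · e^0.015867 = 521.0174 × 1.015994 = A$529.35

A$529.35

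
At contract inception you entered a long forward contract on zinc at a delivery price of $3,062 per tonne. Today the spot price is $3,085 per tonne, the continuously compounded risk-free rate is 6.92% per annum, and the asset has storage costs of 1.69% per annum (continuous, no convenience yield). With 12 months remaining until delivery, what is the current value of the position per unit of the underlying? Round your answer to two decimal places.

$280.30 per tonne

Current fair forward for the remaining 12 months: F = S·e^((r + u)·T), (r + u) = 0.0692 + 0.0169 = 0.0861
F = 3085 · e^(0.0861 × 12/12) = 3085 × 1.08991531 = 3362.3887
Value of long forward = (F − K)·e^(−rT) = (3362.3887 − 3062) · e^(−0.0692·12/12)
= 300.3887 × 0.93314003 = 280.30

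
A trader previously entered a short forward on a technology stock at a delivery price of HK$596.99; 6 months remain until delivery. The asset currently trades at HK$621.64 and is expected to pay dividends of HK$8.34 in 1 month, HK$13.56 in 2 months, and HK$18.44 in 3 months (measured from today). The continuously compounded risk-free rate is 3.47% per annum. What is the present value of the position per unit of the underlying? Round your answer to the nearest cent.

HK$5.16

PV(remaining dividends) I = 8.34·e^(−0.0347·1/12) + 13.56·e^(−0.0347·2/12) + 18.44·e^(−0.0347·3/12) = 40.0784
Current forward F = (S − I)·e^(rT) = (621.64 − 40.0784)·e^(0.0347·6/12) = 581.5616 × 1.017501 = 591.7395
Value (long) = (F − K)·e^(−rT) = (591.7395 − 596.99) × 0.982800 = -5.1602
Short position value = −(long value) = HK$5.16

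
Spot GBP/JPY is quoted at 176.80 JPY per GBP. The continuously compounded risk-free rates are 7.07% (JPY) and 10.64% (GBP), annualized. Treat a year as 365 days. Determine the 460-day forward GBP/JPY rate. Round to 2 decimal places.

F = S·e^((r_JPY − r_GBP)T) = 176.80 · e^((0.0707 − 0.1064) × 460/365)
= 176.80 · e^-0.044992 = 176.80 × 0.956005
F = 169.02 JPY per GBP

169.02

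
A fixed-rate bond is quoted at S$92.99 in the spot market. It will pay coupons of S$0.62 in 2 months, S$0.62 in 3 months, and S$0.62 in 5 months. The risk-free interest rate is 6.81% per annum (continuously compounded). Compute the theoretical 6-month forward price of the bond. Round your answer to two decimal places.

PV(coupons) I = 0.62·e^(−0.0681·2/12) + 0.62·e^(−0.0681·3/12) + 0.62·e^(−0.0681·5/12)
I = 0.6130 + 0.6095 + 0.6027 = 1.8252
F = (S − I)·e^(rT) = (92.99 − 1.8252) · e^(0.0681·6/12)
= 91.1648 · e^0.034050 = 91.1648 × 1.034636 = S$94.32

S$94.32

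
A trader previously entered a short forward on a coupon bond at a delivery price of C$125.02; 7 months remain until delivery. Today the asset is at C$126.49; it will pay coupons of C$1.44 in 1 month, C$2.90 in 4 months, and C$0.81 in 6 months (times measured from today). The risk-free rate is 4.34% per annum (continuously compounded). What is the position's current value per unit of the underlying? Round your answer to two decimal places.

C$0.49

PV(remaining coupons) I = 1.44·e^(−0.0434·1/12) + 2.90·e^(−0.0434·4/12) + 0.81·e^(−0.0434·6/12) = 5.0858
Current forward F = (S − I)·e^(rT) = (126.49 − 5.0858)·e^(0.0434·7/12) = 121.4042 × 1.025640 = 124.5170
Value (long) = (F − K)·e^(−rT) = (124.5170 − 125.02) × 0.975001 = -0.4904
Short position value = −(long value) = C$0.49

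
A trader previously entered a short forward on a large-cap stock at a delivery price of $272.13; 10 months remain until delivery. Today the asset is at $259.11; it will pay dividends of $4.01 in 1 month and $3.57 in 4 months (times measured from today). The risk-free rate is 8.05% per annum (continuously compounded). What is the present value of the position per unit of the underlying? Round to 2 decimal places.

$2.82

PV(remaining dividends) I = 4.01·e^(−0.0805·1/12) + 3.57·e^(−0.0805·4/12) = 7.4587
Current forward F = (S − I)·e^(rT) = (259.11 − 7.4587)·e^(0.0805·10/12) = 251.6513 × 1.069385 = 269.1121
Value (long) = (F − K)·e^(−rT) = (269.1121 − 272.13) × 0.935117 = -2.8221
Short position value = −(long value) = $2.82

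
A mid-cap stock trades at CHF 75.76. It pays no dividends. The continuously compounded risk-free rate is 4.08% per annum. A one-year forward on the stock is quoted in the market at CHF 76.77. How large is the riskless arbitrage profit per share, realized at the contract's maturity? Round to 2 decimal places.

CHF 2.14 per share

Fair forward: F* = S·e^(carry·T), with carry = r = 0.0408
F* = 75.76 · e^(0.0408 × 12/12) = 75.76 · e^0.040800 = 75.76 × 1.041644 = CHF 78.9149
Market CHF 76.77 < fair CHF 78.9149: forward underpriced → reverse cash-and-carry (short spot, go long the forward).
At maturity, profit = |F_mkt − F*| = |76.77 − 78.9149| = CHF 2.14 per share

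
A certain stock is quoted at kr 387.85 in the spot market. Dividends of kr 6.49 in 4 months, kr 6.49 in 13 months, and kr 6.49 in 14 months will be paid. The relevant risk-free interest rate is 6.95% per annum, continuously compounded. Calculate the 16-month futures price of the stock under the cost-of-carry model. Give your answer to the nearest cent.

kr 405.38

PV(dividends) I = 6.49·e^(−0.0695·4/12) + 6.49·e^(−0.0695·13/12) + 6.49·e^(−0.0695·14/12)
I = 6.3414 + 6.0193 + 5.9845 = 18.3452
F = (S − I)·e^(rT) = (387.85 − 18.3452) · e^(0.0695·16/12)
= 369.5048 · e^0.092667 = 369.5048 × 1.097096 = kr 405.38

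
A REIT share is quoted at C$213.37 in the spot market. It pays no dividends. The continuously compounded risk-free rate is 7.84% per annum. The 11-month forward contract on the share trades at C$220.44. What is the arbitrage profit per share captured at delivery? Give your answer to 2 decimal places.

Fair forward: F* = S·e^(carry·T), with carry = r = 0.0784
F* = 213.37 · e^(0.0784 × 11/12) = 213.37 · e^0.071867 = 213.37 × 1.074512 = C$229.2686
Market C$220.44 < fair C$229.2686: forward underpriced → reverse cash-and-carry (short spot, go long the forward).
At maturity, profit = |F_mkt − F*| = |220.44 − 229.2686| = C$8.83 per share

C$8.83 per share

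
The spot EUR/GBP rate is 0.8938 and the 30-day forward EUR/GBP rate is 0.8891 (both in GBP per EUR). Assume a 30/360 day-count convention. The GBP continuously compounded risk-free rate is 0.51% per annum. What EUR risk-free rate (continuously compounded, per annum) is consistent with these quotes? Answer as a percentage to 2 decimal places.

F = S·e^((r_GBP − r_EUR)T) ⇒ r_EUR = r_GBP − ln(F/S)/T
ln(0.8891/0.8938) = -0.005272; /(30/360) = -0.063264
r_EUR = 0.0051 + 0.063264 = 0.068364
r_EUR = 6.84%

6.84%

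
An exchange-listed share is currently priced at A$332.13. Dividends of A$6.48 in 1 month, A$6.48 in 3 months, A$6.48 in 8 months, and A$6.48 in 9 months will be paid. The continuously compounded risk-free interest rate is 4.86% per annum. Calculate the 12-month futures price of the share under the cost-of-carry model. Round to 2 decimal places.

PV(dividends) I = 6.48·e^(−0.0486·1/12) + 6.48·e^(−0.0486·3/12) + 6.48·e^(−0.0486·8/12) + 6.48·e^(−0.0486·9/12)
I = 6.4538 + 6.4017 + 6.2734 + 6.2481 = 25.3770
F = (S − I)·e^(rT) = (332.13 − 25.3770) · e^(0.0486·12/12)
= 306.7530 · e^0.048600 = 306.7530 × 1.049800 = A$322.03

A$322.03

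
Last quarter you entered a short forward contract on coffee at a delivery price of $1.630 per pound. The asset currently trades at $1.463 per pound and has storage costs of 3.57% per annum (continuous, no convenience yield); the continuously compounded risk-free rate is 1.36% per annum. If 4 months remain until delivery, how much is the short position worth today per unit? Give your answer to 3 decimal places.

$0.142 per pound

Current fair forward for the remaining 4 months: F = S·e^((r + u)·T), (r + u) = 0.0136 + 0.0357 = 0.0493
F = 1.463 · e^(0.0493 × 4/12) = 1.463 × 1.016569 = 1.4872
Value of long forward = (F − K)·e^(−rT) = (1.4872 − 1.630) · e^(−0.0136·4/12)
= -0.1428 × 0.995477 = -0.142
Short position value = −(long value) = $0.142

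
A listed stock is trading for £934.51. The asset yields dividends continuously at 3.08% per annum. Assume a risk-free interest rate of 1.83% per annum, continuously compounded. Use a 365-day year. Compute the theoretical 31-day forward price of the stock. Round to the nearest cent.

F = S·e^((r − q)T) = 934.51 · e^((0.0183 − 0.0308) × 31/365)
= 934.51 · e^-0.001062 = 934.51 × 0.998939
F = £933.52

£933.52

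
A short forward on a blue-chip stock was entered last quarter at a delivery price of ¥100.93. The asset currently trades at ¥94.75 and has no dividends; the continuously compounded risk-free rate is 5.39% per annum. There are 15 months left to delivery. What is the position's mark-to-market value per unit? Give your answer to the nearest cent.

Current fair forward for the remaining 15 months: F = S·e^(r·T), r = 0.0539
F = 94.75 · e^(0.0539 × 15/12) = 94.75 × 1.069697 = 101.3538
Value of long forward = (F − K)·e^(−rT) = (101.3538 − 100.93) · e^(−0.0539·15/12)
= 0.4238 × 0.934845 = 0.40
Short position value = −(long value) = -¥0.40

-¥0.40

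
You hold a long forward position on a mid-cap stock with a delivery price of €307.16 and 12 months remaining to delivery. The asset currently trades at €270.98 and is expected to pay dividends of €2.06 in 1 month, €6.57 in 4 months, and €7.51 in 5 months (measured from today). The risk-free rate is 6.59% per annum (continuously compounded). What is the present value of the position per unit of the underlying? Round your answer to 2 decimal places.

-€32.37

PV(remaining dividends) I = 2.06·e^(−0.0659·1/12) + 6.57·e^(−0.0659·4/12) + 7.51·e^(−0.0659·5/12) = 15.7826
Current forward F = (S − I)·e^(rT) = (270.98 − 15.7826)·e^(0.0659·12/12) = 255.1974 × 1.068120 = 272.5814
Value (long) = (F − K)·e^(−rT) = (272.5814 − 307.16) × 0.936224 = -32.3733
Value = -€32.37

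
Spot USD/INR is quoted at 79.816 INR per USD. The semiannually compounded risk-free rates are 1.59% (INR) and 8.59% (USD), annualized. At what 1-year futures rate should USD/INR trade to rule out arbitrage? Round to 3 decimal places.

74.549

By covered interest parity, F = S · (1+r_INR/2)^(2T) / (1+r_USD/2)^(2T)
= 79.816 × 1.015963 / 1.087745 = 79.816 × 0.934008
F = 74.549 INR per USD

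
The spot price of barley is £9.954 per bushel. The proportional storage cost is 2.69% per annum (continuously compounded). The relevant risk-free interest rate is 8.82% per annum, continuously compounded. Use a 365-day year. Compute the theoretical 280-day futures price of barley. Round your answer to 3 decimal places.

£10.873 per bushel

Net carry = r + u − y = 0.0882 + 0.0269 − 0.0000 = 0.1151
F = S·e^((r+u−y)T) = 9.954 · e^(0.1151 × 280/365) = 9.954 · e^0.088296
= 9.954 × 1.092311 = £10.873 per bushel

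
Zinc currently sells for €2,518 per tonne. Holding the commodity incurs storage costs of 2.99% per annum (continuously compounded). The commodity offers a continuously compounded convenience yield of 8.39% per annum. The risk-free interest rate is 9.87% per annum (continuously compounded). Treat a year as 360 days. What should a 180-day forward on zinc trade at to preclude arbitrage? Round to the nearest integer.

Net carry = r + u − y = 0.0987 + 0.0299 − 0.0839 = 0.0447
F = S·e^((r+u−y)T) = 2518 · e^(0.0447 × 180/360) = 2518 · e^0.022350
= 2518 × 1.022602 = €2,575 per tonne

€2,575 per tonne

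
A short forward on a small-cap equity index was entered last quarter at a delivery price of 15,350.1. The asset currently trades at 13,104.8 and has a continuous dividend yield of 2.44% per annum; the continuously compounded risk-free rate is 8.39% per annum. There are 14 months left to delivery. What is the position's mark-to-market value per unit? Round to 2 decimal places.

1181.77

Current fair forward for the remaining 14 months: F = S·e^((r − q)·T), (r − q) = 0.0839 − 0.0244 = 0.0595
F = 13104.8 · e^(0.0595 × 14/12) = 13104.8 × 1.07188273 = 14046.8088
Value of long forward = (F − K)·e^(−rT) = (14046.8088 − 15350.1) · e^(−0.0839·14/12)
= -1303.2912 × 0.90675469 = -1181.77
Short position value = −(long value) = 1181.77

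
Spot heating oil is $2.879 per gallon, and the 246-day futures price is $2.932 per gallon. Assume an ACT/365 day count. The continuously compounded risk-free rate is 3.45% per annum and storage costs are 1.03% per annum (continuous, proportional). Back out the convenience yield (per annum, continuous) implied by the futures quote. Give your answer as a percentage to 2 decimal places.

F = S·e^((r+u−y)T) ⇒ (r+u−y) = ln(F/S)/T
ln(2.932/2.879) = 0.018242; /T ⇒ 0.027066
y = r + u − ln(F/S)/T = 0.0345 + 0.0103 − 0.027066 = 0.017734
y = 1.77%

1.77%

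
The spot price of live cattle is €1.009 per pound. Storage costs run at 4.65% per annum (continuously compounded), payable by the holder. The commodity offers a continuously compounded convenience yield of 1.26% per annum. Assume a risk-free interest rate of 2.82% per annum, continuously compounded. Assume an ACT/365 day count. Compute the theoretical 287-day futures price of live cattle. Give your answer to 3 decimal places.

€1.059 per pound

Net carry = r + u − y = 0.0282 + 0.0465 − 0.0126 = 0.0621
F = S·e^((r+u−y)T) = 1.009 · e^(0.0621 × 287/365) = 1.009 · e^0.048829
= 1.009 × 1.050041 = €1.059 per pound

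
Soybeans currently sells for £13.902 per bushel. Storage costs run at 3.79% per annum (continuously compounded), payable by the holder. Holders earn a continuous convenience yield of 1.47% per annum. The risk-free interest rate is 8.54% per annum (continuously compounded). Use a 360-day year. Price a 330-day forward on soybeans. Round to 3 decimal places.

Net carry = r + u − y = 0.0854 + 0.0379 − 0.0147 = 0.1086
F = S·e^((r+u−y)T) = 13.902 · e^(0.1086 × 330/360) = 13.902 · e^0.099550
= 13.902 × 1.104674 = £15.357 per bushel

£15.357 per bushel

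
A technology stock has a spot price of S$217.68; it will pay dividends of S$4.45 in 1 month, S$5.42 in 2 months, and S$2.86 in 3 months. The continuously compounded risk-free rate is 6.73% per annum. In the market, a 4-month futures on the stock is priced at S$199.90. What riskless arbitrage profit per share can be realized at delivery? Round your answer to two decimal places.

PV(dividends) I = 4.45·e^(−0.0673·1/12) + 5.42·e^(−0.0673·2/12) + 2.86·e^(−0.0673·3/12) = 12.5969
Fair futures F* = (S − I)·e^(rT) = (217.68 − 12.5969)·e^0.022433 = 205.0831 × 1.022687 = 209.7358
Market S$199.90 < fair 209.7358: forward underpriced → reverse cash-and-carry (short the stock, invest proceeds at r, pay the dividends, go long the forward).
Profit at T = |F_mkt − F*| = |199.90 − 209.7358| = S$9.84 per share

S$9.84 per share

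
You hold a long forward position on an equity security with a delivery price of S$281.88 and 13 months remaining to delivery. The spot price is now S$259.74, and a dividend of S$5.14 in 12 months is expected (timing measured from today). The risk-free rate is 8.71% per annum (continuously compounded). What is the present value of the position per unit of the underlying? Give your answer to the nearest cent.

-S$1.47

PV(remaining dividends) I = 5.14·e^(−0.0871·12/12) = 4.7112
Current forward F = (S − I)·e^(rT) = (259.74 − 4.7112)·e^(0.0871·13/12) = 255.0288 × 1.098953 = 280.2647
Value (long) = (F − K)·e^(−rT) = (280.2647 − 281.88) × 0.909957 = -1.4699
Value = -S$1.47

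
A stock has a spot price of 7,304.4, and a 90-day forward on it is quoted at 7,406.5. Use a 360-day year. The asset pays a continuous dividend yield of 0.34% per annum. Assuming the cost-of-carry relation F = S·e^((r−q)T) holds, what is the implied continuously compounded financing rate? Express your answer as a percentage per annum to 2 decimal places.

From F = S·e^((r−q)T): (r − q) = ln(F/S)/T
ln(7406.5/7304.4) = ln(1.013978) = 0.013881
(r − q) = 0.013881 / (90/360) = 0.055524
r = ln(F/S)/T + q = 0.055524 + 0.0034 = 0.058924
r = 5.89%

5.89%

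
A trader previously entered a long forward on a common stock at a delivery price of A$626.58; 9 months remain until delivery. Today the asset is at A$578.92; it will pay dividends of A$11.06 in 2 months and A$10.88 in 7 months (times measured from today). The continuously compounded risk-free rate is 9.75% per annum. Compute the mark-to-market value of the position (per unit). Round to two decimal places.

PV(remaining dividends) I = 11.06·e^(−0.0975·2/12) + 10.88·e^(−0.0975·7/12) = 21.1602
Current forward F = (S − I)·e^(rT) = (578.92 − 21.1602)·e^(0.0975·9/12) = 557.7598 × 1.075865 = 600.0742
Value (long) = (F − K)·e^(−rT) = (600.0742 − 626.58) × 0.929485 = -24.6367
Value = -A$24.64

-A$24.64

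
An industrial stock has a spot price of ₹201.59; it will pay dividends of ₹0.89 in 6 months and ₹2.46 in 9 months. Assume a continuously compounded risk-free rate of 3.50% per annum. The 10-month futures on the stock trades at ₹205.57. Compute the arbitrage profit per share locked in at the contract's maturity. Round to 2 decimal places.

PV(dividends) I = 0.89·e^(−0.0350·6/12) + 2.46·e^(−0.0350·9/12) = 3.2708
Fair futures F* = (S − I)·e^(rT) = (201.59 − 3.2708)·e^0.029167 = 198.3192 × 1.029597 = 204.1889
Market ₹205.57 > fair 204.1889: forward overpriced → cash-and-carry (borrow at r, buy the stock and collect the dividends, short the forward).
Profit at T = |F_mkt − F*| = |205.57 − 204.1889| = ₹1.38 per share

₹1.38 per share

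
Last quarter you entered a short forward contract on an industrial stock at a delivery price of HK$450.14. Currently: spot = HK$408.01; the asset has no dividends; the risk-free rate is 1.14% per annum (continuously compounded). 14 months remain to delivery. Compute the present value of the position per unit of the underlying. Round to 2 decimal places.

HK$36.18

Current fair forward for the remaining 14 months: F = S·e^(r·T), r = 0.0114
F = 408.01 · e^(0.0114 × 14/12) = 408.01 × 1.013389 = 413.4728
Value of long forward = (F − K)·e^(−rT) = (413.4728 − 450.14) · e^(−0.0114·14/12)
= -36.6672 × 0.986788 = -36.18
Short position value = −(long value) = HK$36.18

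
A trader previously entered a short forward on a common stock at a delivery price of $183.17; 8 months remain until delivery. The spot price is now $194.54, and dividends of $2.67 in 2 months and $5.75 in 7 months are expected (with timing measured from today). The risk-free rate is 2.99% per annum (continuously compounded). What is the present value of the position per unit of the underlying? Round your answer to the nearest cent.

-$6.68

PV(remaining dividends) I = 2.67·e^(−0.0299·2/12) + 5.75·e^(−0.0299·7/12) = 8.3073
Current forward F = (S − I)·e^(rT) = (194.54 − 8.3073)·e^(0.0299·8/12) = 186.2327 × 1.020133 = 189.9821
Value (long) = (F − K)·e^(−rT) = (189.9821 − 183.17) × 0.980264 = 6.6777
Short position value = −(long value) = -$6.68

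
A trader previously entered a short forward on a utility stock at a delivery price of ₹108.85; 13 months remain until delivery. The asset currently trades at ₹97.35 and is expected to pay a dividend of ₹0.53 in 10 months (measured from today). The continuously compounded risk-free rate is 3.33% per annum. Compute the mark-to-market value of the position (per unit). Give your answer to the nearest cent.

PV(remaining dividends) I = 0.53·e^(−0.0333·10/12) = 0.5155
Current forward F = (S − I)·e^(rT) = (97.35 − 0.5155)·e^(0.0333·13/12) = 96.8345 × 1.036734 = 100.3916
Value (long) = (F − K)·e^(−rT) = (100.3916 − 108.85) × 0.964568 = -8.1587
Short position value = −(long value) = ₹8.16

₹8.16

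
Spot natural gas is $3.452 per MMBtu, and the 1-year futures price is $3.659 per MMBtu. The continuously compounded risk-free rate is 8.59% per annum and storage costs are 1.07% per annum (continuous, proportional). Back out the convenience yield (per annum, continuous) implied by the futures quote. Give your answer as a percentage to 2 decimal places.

F = S·e^((r+u−y)T) ⇒ (r+u−y) = ln(F/S)/T
ln(3.659/3.452) = 0.058236; /T ⇒ 0.058236
y = r + u − ln(F/S)/T = 0.0859 + 0.0107 − 0.058236 = 0.038364
y = 3.84%

3.84%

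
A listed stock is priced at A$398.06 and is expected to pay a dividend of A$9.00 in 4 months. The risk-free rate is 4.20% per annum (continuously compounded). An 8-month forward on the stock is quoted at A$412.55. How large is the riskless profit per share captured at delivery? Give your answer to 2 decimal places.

A$12.31 per share

PV(dividends) I = 9.00·e^(−0.0420·4/12) = 8.8749
Fair forward F* = (S − I)·e^(rT) = (398.06 − 8.8749)·e^0.028000 = 389.1851 × 1.028396 = 400.2364
Market A$412.55 > fair 400.2364: forward overpriced → cash-and-carry (borrow at r, buy the stock and collect the dividends, short the forward).
Profit at T = |F_mkt − F*| = |412.55 − 400.2364| = A$12.31 per share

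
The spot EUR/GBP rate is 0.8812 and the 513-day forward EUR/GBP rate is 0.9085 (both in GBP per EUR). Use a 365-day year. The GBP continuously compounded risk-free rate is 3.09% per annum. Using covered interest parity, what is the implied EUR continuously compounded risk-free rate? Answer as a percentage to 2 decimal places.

F = S·e^((r_GBP − r_EUR)T) ⇒ r_EUR = r_GBP − ln(F/S)/T
ln(0.9085/0.8812) = 0.030510; /(513/365) = 0.021708
r_EUR = 0.0309 − 0.021708 = 0.009192
r_EUR = 0.92%

0.92%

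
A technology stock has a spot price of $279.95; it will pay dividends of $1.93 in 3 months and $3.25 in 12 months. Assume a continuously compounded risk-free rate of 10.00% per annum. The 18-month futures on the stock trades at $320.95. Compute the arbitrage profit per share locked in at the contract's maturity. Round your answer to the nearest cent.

PV(dividends) I = 1.93·e^(−0.1000·3/12) + 3.25·e^(−0.1000·12/12) = 4.8231
Fair futures F* = (S − I)·e^(rT) = (279.95 − 4.8231)·e^0.150000 = 275.1269 × 1.161834 = 319.6518
Market $320.95 > fair 319.6518: forward overpriced → cash-and-carry (borrow at r, buy the stock and collect the dividends, short the forward).
Profit at T = |F_mkt − F*| = |320.95 − 319.6518| = $1.30 per share

$1.30 per share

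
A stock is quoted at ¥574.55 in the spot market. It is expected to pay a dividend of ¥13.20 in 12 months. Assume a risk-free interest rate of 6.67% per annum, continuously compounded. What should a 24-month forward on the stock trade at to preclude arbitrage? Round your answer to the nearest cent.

¥642.43

PV(dividends) I = 13.20·e^(−0.0667·12/12)
I = 12.3483
F = (S − I)·e^(rT) = (574.55 − 12.3483) · e^(0.0667·24/12)
= 562.2017 · e^0.133400 = 562.2017 × 1.142707 = ¥642.43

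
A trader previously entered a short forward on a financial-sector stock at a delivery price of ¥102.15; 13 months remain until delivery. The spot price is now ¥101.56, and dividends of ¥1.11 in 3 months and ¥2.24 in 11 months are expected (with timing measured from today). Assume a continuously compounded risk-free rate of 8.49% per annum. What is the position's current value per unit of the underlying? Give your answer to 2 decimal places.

-¥5.23

PV(remaining dividends) I = 1.11·e^(−0.0849·3/12) + 2.24·e^(−0.0849·11/12) = 3.1590
Current forward F = (S − I)·e^(rT) = (101.56 − 3.1590)·e^(0.0849·13/12) = 98.4010 × 1.096337 = 107.8807
Value (long) = (F − K)·e^(−rT) = (107.8807 − 102.15) × 0.912128 = 5.2271
Short position value = −(long value) = -¥5.23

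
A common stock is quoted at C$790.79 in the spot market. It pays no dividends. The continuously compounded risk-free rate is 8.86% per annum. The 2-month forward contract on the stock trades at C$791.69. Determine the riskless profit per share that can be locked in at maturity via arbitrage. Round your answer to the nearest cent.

C$10.86 per share

Fair forward: F* = S·e^(carry·T), with carry = r = 0.0886
F* = 790.79 · e^(0.0886 × 2/12) = 790.79 · e^0.014767 = 790.79 × 1.014877 = C$802.5546
Market C$791.69 < fair C$802.5546: forward underpriced → reverse cash-and-carry (short spot, go long the forward).
At maturity, profit = |F_mkt − F*| = |791.69 − 802.5546| = C$10.86 per share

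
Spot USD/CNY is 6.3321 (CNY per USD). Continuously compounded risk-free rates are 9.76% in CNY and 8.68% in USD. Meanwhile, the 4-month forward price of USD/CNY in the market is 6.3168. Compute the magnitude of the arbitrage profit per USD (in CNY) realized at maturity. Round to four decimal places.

0.0381 per USD (in CNY)

Fair forward: F* = S·e^(carry·T), with carry = (r_CNY − r_USD) = 0.0976 − 0.0868 = 0.0108
F* = 6.3321 · e^(0.0108 × 4/12) = 6.3321 · e^0.003600 = 6.3321 × 1.003606 = 6.3549
Market 6.3168 < fair 6.3549: forward underpriced → reverse cash-and-carry (short spot, go long the forward).
At maturity, profit = |F_mkt − F*| = |6.3168 − 6.3549| = 0.0381 per USD (in CNY)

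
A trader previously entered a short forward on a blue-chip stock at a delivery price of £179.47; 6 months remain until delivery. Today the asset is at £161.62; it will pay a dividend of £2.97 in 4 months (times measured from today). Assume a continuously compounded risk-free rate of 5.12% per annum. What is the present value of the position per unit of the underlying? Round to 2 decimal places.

£16.23

PV(remaining dividends) I = 2.97·e^(−0.0512·4/12) = 2.9197
Current forward F = (S − I)·e^(rT) = (161.62 − 2.9197)·e^(0.0512·6/12) = 158.7003 × 1.025930 = 162.8154
Value (long) = (F − K)·e^(−rT) = (162.8154 − 179.47) × 0.974725 = -16.2337
Short position value = −(long value) = £16.23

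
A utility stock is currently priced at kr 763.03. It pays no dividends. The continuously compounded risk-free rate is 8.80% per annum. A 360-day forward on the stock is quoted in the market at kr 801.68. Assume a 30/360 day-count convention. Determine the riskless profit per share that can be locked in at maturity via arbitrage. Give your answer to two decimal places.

kr 31.54 per share

Fair forward: F* = S·e^(carry·T), with carry = r = 0.0880
F* = 763.03 · e^(0.0880 × 360/360) = 763.03 · e^0.088000 = 763.03 × 1.091988 = kr 833.2196
Market kr 801.68 < fair kr 833.2196: forward underpriced → reverse cash-and-carry (short spot, go long the forward).
At maturity, profit = |F_mkt − F*| = |801.68 − 833.2196| = kr 31.54 per share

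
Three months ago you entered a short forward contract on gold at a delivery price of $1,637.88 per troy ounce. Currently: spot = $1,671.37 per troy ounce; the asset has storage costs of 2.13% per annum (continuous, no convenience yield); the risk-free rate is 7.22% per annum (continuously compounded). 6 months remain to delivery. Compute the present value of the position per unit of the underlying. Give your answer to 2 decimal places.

Current fair forward for the remaining 6 months: F = S·e^((r + u)·T), (r + u) = 0.0722 + 0.0213 = 0.0935
F = 1671.37 · e^(0.0935 × 6/12) = 1671.37 × 1.04786001 = 1751.3618
Value of long forward = (F − K)·e^(−rT) = (1751.3618 − 1637.88) · e^(−0.0722·6/12)
= 113.4818 × 0.96454383 = 109.46
Short position value = −(long value) = -$109.46

-$109.46 per troy ounce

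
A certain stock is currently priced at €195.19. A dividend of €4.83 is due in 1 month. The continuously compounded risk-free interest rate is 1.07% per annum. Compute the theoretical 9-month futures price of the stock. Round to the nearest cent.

PV(dividends) I = 4.83·e^(−0.0107·1/12)
I = 4.8257
F = (S − I)·e^(rT) = (195.19 − 4.8257) · e^(0.0107·9/12)
= 190.3643 · e^0.008025 = 190.3643 × 1.008057 = €191.90

€191.90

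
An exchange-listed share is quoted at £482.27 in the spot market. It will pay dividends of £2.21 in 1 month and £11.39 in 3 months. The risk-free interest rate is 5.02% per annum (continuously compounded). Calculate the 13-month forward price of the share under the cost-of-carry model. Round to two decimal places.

PV(dividends) I = 2.21·e^(−0.0502·1/12) + 11.39·e^(−0.0502·3/12)
I = 2.2008 + 11.2479 = 13.4487
F = (S − I)·e^(rT) = (482.27 − 13.4487) · e^(0.0502·13/12)
= 468.8213 · e^0.054383 = 468.8213 × 1.055889 = £495.02

£495.02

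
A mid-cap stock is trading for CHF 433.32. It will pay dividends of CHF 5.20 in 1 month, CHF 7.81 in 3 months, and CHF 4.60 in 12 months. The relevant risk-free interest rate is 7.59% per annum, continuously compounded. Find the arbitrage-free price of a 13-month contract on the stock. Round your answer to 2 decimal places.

PV(dividends) I = 5.20·e^(−0.0759·1/12) + 7.81·e^(−0.0759·3/12) + 4.60·e^(−0.0759·12/12)
I = 5.1672 + 7.6632 + 4.2638 = 17.0942
F = (S − I)·e^(rT) = (433.32 − 17.0942) · e^(0.0759·13/12)
= 416.2258 · e^0.082225 = 416.2258 × 1.085700 = CHF 451.90

CHF 451.90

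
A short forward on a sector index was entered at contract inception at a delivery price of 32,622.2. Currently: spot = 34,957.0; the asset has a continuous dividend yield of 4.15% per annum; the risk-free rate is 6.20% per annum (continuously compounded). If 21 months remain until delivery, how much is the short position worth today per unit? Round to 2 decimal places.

-3240.30

Current fair forward for the remaining 21 months: F = S·e^((r − q)·T), (r − q) = 0.0620 − 0.0415 = 0.0205
F = 34957.0 · e^(0.0205 × 21/12) = 34957.0 × 1.03652627 = 36233.8488
Value of long forward = (F − K)·e^(−rT) = (36233.8488 − 32622.2) · e^(−0.0620·21/12)
= 3611.6488 × 0.89717889 = 3240.30
Short position value = −(long value) = -3240.30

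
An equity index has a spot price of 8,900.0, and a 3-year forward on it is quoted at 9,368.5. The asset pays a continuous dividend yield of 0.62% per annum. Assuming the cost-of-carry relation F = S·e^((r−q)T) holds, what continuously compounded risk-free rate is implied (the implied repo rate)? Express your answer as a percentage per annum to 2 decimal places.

From F = S·e^((r−q)T): (r − q) = ln(F/S)/T
ln(9368.5/8900.0) = ln(1.052640) = 0.051301
(r − q) = 0.051301 / (3) = 0.017100
r = ln(F/S)/T + q = 0.017100 + 0.0062 = 0.023300
r = 2.33%

2.33%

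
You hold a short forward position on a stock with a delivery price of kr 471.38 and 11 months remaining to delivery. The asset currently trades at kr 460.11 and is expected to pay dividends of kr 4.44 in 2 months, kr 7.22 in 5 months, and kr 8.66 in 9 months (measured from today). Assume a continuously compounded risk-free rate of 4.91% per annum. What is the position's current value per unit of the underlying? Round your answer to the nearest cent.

kr 10.35

PV(remaining dividends) I = 4.44·e^(−0.0491·2/12) + 7.22·e^(−0.0491·5/12) + 8.66·e^(−0.0491·9/12) = 19.8245
Current forward F = (S − I)·e^(rT) = (460.11 − 19.8245)·e^(0.0491·11/12) = 440.2855 × 1.046037 = 460.5549
Value (long) = (F − K)·e^(−rT) = (460.5549 − 471.38) × 0.955990 = -10.3487
Short position value = −(long value) = kr 10.35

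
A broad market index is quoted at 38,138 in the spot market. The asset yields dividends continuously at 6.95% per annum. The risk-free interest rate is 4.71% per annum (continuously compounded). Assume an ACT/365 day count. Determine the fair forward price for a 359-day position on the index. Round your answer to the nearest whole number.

37,307

F = S·e^((r − q)T) = 38138 · e^((0.0471 − 0.0695) × 359/365)
= 38138 · e^-0.022032 = 38138 × 0.978209
F = 37,307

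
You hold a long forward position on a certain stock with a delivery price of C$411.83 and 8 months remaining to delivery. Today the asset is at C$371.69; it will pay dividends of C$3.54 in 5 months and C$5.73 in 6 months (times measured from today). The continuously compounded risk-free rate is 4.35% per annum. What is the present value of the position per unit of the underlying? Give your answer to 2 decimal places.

PV(remaining dividends) I = 3.54·e^(−0.0435·5/12) + 5.73·e^(−0.0435·6/12) = 9.0831
Current forward F = (S − I)·e^(rT) = (371.69 − 9.0831)·e^(0.0435·8/12) = 362.6069 × 1.029425 = 373.2766
Value (long) = (F − K)·e^(−rT) = (373.2766 − 411.83) × 0.971416 = -37.4514
Value = -C$37.45

-C$37.45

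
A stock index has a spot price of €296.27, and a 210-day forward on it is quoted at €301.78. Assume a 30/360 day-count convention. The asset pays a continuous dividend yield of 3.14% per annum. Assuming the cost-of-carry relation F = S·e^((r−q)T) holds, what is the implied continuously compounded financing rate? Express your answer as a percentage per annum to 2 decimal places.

From F = S·e^((r−q)T): (r − q) = ln(F/S)/T
ln(301.78/296.27) = ln(1.018598) = 0.018427
(r − q) = 0.018427 / (210/360) = 0.031589
r = ln(F/S)/T + q = 0.031589 + 0.0314 = 0.062989
r = 6.30%

6.30%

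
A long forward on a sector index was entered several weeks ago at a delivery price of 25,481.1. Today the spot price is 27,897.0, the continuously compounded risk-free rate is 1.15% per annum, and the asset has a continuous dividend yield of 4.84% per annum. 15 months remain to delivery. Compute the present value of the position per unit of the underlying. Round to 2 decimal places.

1141.84

Current fair forward for the remaining 15 months: F = S·e^((r − q)·T), (r − q) = 0.0115 − 0.0484 = -0.0369
F = 27897.0 · e^(-0.0369 × 15/12) = 27897.0 × 0.95492259 = 26639.4755
Value of long forward = (F − K)·e^(−rT) = (26639.4755 − 25481.1) · e^(−0.0115·15/12)
= 1158.3755 × 0.98572783 = 1141.84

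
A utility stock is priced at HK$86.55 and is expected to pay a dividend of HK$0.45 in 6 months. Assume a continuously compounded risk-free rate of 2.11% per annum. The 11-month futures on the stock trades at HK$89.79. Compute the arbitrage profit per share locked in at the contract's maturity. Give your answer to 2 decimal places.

HK$2.00 per share

PV(dividends) I = 0.45·e^(−0.0211·6/12) = 0.4453
Fair futures F* = (S − I)·e^(rT) = (86.55 − 0.4453)·e^0.019342 = 86.1047 × 1.019530 = 87.7863
Market HK$89.79 > fair 87.7863: forward overpriced → cash-and-carry (borrow at r, buy the stock and collect the dividends, short the forward).
Profit at T = |F_mkt − F*| = |89.79 − 87.7863| = HK$2.00 per share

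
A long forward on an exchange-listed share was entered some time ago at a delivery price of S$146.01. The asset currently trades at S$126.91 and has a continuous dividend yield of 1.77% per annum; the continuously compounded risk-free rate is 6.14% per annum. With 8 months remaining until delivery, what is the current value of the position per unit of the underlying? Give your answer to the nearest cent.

Current fair forward for the remaining 8 months: F = S·e^((r − q)·T), (r − q) = 0.0614 − 0.0177 = 0.0437
F = 126.91 · e^(0.0437 × 8/12) = 126.91 × 1.029562 = 130.6617
Value of long forward = (F − K)·e^(−rT) = (130.6617 − 146.01) · e^(−0.0614·8/12)
= -15.3483 × 0.959893 = -14.73

-S$14.73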